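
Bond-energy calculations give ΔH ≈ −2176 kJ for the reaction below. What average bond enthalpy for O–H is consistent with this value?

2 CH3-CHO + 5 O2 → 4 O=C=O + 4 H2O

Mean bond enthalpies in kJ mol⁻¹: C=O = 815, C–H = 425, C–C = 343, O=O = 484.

Let D be the O–H bond energy.
Σ(broken) = 2×343 + 8×425 + 2×815 + 5×484 = 8136
Σ(formed) = 8×815 + 8×D = 6520 + 8D
ΔH = Σ(broken) − Σ(formed) = (8136) − (6520 + 8D) = +1616 − 8D
Setting this equal to −2176 kJ gives 8D = 3792, so D = 474 kJ/mol.

D(O–H) ≈ 474 kJ/mol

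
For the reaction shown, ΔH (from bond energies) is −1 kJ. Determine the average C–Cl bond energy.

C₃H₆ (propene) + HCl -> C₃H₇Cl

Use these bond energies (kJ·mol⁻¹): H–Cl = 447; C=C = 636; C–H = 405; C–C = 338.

D(C–Cl) ≈ 341 kJ/mol

Let D be the C–Cl bond energy.
Σ(broken) = 1×338 + 6×405 + 1×636 + 1×447 = 3851
Σ(formed) = 2×338 + 1×D + 7×405 = 3511 + D
ΔH = Σ(broken) − Σ(formed) = (3851) − (3511 + D) = +340 − D
Setting this equal to −1 kJ gives D = 341 kJ/mol.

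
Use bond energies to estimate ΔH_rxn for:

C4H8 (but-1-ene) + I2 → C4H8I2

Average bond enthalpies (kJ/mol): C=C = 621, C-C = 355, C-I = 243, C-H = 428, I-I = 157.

Bonds broken (reactants):
  C-C: 2 × 355 = 710
  C-H: 8 × 428 = 3424
  C=C: 1 × 621 = 621
  I-I: 1 × 157 = 157
  Σ(broken) = 4912 kJ
Bonds formed (products):
  C-C: 3 × 355 = 1065
  C-H: 8 × 428 = 3424
  C-I: 2 × 243 = 486
  Σ(formed) = 4975 kJ
ΔH = Σ(broken) − Σ(formed) = 4912 − 4975 = −63 kJ

ΔH ≈ −63 kJ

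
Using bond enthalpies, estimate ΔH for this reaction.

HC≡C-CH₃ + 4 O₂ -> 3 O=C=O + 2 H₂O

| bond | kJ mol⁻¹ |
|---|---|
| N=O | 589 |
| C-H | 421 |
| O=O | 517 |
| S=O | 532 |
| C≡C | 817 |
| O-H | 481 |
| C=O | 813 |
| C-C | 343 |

ΔH ≈ −1890 kJ

Bonds broken (reactants):
  C≡C: 1 × 817 = 817
  C-C: 1 × 343 = 343
  C-H: 4 × 421 = 1684
  O=O: 4 × 517 = 2068
  Σ(broken) = 4912 kJ
Bonds formed (products):
  C=O: 6 × 813 = 4878
  O-H: 4 × 481 = 1924
  Σ(formed) = 6802 kJ
ΔH = Σ(broken) − Σ(formed) = 4912 − 6802 = −1890 kJ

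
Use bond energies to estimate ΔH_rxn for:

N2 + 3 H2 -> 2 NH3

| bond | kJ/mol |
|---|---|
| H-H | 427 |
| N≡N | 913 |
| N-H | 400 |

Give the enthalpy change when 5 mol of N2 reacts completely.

Bonds broken (reactants):
  H-H: 3 × 427 = 1281
  N≡N: 1 × 913 = 913
  Σ(broken) = 2194 kJ
Bonds formed (products):
  N-H: 6 × 400 = 2400
  Σ(formed) = 2400 kJ
ΔH = Σ(broken) − Σ(formed) = 2194 − 2400 = −206 kJ
For 5× the reaction as written: 5 × (−206) = −1030 kJ

ΔH = −1030 kJ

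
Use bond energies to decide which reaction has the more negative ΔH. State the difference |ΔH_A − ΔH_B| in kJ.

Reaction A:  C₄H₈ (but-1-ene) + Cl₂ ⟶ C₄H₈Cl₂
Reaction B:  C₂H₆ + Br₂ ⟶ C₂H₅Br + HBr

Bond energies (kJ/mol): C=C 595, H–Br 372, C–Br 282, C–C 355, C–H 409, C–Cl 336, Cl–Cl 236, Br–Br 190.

Reaction A, by 141 kJ

Reaction A:
  Bonds broken (reactants):
    C–C: 2 × 355 = 710
    C–H: 8 × 409 = 3272
    C=C: 1 × 595 = 595
    Cl–Cl: 1 × 236 = 236
    Σ(broken) = 4813 kJ
  Bonds formed (products):
    C–C: 3 × 355 = 1065
    C–Cl: 2 × 336 = 672
    C–H: 8 × 409 = 3272
    Σ(formed) = 5009 kJ
  ΔH_A = 4813 − 5009 = −196 kJ
Reaction B:
  Bonds broken (reactants):
    Br–Br: 1 × 190 = 190
    C–C: 1 × 355 = 355
    C–H: 6 × 409 = 2454
    Σ(broken) = 2999 kJ
  Bonds formed (products):
    C–Br: 1 × 282 = 282
    C–C: 1 × 355 = 355
    C–H: 5 × 409 = 2045
    H–Br: 1 × 372 = 372
    Σ(formed) = 3054 kJ
  ΔH_B = 2999 − 3054 = −55 kJ
ΔH_A − ΔH_B = −141 kJ, so reaction A has the more negative ΔH; |ΔH_A − ΔH_B| = 141 kJ.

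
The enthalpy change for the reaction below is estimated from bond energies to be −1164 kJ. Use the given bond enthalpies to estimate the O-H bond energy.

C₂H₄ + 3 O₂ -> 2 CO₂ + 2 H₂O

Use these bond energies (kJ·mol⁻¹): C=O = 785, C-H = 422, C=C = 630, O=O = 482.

D(O-H) ≈ 447 kJ/mol

Let D be the O-H bond energy.
Σ(broken) = 4×422 + 1×630 + 3×482 = 3764
Σ(formed) = 4×785 + 4×D = 3140 + 4D
ΔH = Σ(broken) − Σ(formed) = (3764) − (3140 + 4D) = +624 − 4D
Setting this equal to −1164 kJ gives 4D = 1788, so D = 447 kJ/mol.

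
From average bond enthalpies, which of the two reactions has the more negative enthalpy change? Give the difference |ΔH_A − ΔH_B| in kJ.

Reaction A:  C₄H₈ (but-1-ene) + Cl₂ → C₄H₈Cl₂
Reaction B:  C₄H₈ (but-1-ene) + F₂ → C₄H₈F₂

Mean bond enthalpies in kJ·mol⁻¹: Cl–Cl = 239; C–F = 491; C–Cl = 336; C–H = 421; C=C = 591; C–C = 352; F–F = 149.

Reaction B, by 400 kJ

Reaction A:
  Bonds broken (reactants):
    C–C: 2 × 352 = 704
    C–H: 8 × 421 = 3368
    C=C: 1 × 591 = 591
    Cl–Cl: 1 × 239 = 239
    Σ(broken) = 4902 kJ
  Bonds formed (products):
    C–C: 3 × 352 = 1056
    C–Cl: 2 × 336 = 672
    C–H: 8 × 421 = 3368
    Σ(formed) = 5096 kJ
  ΔH_A = 4902 − 5096 = −194 kJ
Reaction B:
  Bonds broken (reactants):
    C–C: 2 × 352 = 704
    C–H: 8 × 421 = 3368
    C=C: 1 × 591 = 591
    F–F: 1 × 149 = 149
    Σ(broken) = 4812 kJ
  Bonds formed (products):
    C–C: 3 × 352 = 1056
    C–F: 2 × 491 = 982
    C–H: 8 × 421 = 3368
    Σ(formed) = 5406 kJ
  ΔH_B = 4812 − 5406 = −594 kJ
ΔH_A − ΔH_B = +400 kJ, so reaction B has the more negative ΔH; |ΔH_A − ΔH_B| = 400 kJ.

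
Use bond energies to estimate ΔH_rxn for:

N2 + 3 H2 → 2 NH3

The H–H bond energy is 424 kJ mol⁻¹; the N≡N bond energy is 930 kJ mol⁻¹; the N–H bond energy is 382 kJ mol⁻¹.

Bonds broken (reactants):
  H–H: 3 × 424 = 1272
  N≡N: 1 × 930 = 930
  Σ(broken) = 2202 kJ
Bonds formed (products):
  N–H: 6 × 382 = 2292
  Σ(formed) = 2292 kJ
ΔH = Σ(broken) − Σ(formed) = 2202 − 2292 = −90 kJ

ΔH ≈ −90 kJ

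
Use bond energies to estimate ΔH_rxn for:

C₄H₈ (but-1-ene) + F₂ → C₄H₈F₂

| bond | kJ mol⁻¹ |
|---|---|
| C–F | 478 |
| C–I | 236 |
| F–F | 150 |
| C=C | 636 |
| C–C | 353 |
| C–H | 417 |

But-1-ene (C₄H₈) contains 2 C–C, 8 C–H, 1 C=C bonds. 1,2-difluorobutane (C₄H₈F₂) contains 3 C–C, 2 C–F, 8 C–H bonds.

Bonds broken (reactants):
  C–C: 2 × 353 = 706
  C–H: 8 × 417 = 3336
  C=C: 1 × 636 = 636
  F–F: 1 × 150 = 150
  Σ(broken) = 4828 kJ
Bonds formed (products):
  C–C: 3 × 353 = 1059
  C–F: 2 × 478 = 956
  C–H: 8 × 417 = 3336
  Σ(formed) = 5351 kJ
ΔH = Σ(broken) − Σ(formed) = 4828 − 5351 = −523 kJ

ΔH ≈ −523 kJ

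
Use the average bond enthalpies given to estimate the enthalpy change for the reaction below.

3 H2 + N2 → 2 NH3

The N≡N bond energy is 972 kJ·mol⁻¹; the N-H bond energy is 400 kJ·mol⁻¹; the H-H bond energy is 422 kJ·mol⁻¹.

Bonds broken (reactants):
  H-H: 3 × 422 = 1266
  N≡N: 1 × 972 = 972
  Σ(broken) = 2238 kJ
Bonds formed (products):
  N-H: 6 × 400 = 2400
  Σ(formed) = 2400 kJ
ΔH = Σ(broken) − Σ(formed) = 2238 − 2400 = −162 kJ

ΔH ≈ −162 kJ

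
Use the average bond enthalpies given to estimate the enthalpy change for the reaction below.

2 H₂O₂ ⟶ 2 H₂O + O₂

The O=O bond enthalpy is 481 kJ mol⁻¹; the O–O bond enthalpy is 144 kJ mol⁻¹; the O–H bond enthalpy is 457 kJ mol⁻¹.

ΔH ≈ −193 kJ

Bonds broken (reactants):
  O–H: 4 × 457 = 1828
  O–O: 2 × 144 = 288
  Σ(broken) = 2116 kJ
Bonds formed (products):
  O–H: 4 × 457 = 1828
  O=O: 1 × 481 = 481
  Σ(formed) = 2309 kJ
ΔH = Σ(broken) − Σ(formed) = 2116 − 2309 = −193 kJ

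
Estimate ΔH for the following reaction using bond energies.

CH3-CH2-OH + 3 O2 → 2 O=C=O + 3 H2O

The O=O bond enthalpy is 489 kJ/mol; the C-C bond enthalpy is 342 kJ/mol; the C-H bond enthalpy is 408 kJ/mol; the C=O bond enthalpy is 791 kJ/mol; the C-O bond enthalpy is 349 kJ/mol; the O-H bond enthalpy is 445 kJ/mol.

ΔH ≈ −1191 kJ

Bonds broken (reactants):
  C-C: 1 × 342 = 342
  C-H: 5 × 408 = 2040
  C-O: 1 × 349 = 349
  O-H: 1 × 445 = 445
  O=O: 3 × 489 = 1467
  Σ(broken) = 4643 kJ
Bonds formed (products):
  C=O: 4 × 791 = 3164
  O-H: 6 × 445 = 2670
  Σ(formed) = 5834 kJ
ΔH = Σ(broken) − Σ(formed) = 4643 − 5834 = −1191 kJ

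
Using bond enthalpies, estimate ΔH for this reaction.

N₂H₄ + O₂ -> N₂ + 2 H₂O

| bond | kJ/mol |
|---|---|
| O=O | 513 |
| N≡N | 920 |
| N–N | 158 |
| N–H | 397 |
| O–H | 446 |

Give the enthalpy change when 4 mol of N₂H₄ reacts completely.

ΔH = −1780 kJ

Bonds broken (reactants):
  N–H: 4 × 397 = 1588
  N–N: 1 × 158 = 158
  O=O: 1 × 513 = 513
  Σ(broken) = 2259 kJ
Bonds formed (products):
  N≡N: 1 × 920 = 920
  O–H: 4 × 446 = 1784
  Σ(formed) = 2704 kJ
ΔH = Σ(broken) − Σ(formed) = 2259 − 2704 = −445 kJ
For 4× the reaction as written: 4 × (−445) = −1780 kJ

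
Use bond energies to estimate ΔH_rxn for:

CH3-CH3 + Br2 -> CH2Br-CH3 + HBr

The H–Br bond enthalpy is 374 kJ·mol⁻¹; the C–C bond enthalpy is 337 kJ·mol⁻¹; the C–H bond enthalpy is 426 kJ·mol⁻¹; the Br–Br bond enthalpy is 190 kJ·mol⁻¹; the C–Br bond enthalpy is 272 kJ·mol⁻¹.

ΔH ≈ −30 kJ

Bonds broken (reactants):
  Br–Br: 1 × 190 = 190
  C–C: 1 × 337 = 337
  C–H: 6 × 426 = 2556
  Σ(broken) = 3083 kJ
Bonds formed (products):
  C–Br: 1 × 272 = 272
  C–C: 1 × 337 = 337
  C–H: 5 × 426 = 2130
  H–Br: 1 × 374 = 374
  Σ(formed) = 3113 kJ
ΔH = Σ(broken) − Σ(formed) = 3083 − 3113 = −30 kJ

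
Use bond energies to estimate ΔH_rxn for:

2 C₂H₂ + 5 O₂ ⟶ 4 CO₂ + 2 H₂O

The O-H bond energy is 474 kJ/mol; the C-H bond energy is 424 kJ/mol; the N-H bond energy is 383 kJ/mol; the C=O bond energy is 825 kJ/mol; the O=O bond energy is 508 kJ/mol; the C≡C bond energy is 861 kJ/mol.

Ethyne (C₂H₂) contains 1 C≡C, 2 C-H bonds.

Bonds broken (reactants):
  C≡C: 2 × 861 = 1722
  C-H: 4 × 424 = 1696
  O=O: 5 × 508 = 2540
  Σ(broken) = 5958 kJ
Bonds formed (products):
  C=O: 8 × 825 = 6600
  O-H: 4 × 474 = 1896
  Σ(formed) = 8496 kJ
ΔH = Σ(broken) − Σ(formed) = 5958 − 8496 = −2538 kJ

ΔH ≈ −2538 kJ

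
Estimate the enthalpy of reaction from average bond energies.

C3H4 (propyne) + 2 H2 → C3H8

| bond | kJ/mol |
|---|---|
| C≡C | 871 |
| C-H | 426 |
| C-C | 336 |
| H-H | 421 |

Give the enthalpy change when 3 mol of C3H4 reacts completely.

Bonds broken (reactants):
  C≡C: 1 × 871 = 871
  C-C: 1 × 336 = 336
  C-H: 4 × 426 = 1704
  H-H: 2 × 421 = 842
  Σ(broken) = 3753 kJ
Bonds formed (products):
  C-C: 2 × 336 = 672
  C-H: 8 × 426 = 3408
  Σ(formed) = 4080 kJ
ΔH = Σ(broken) − Σ(formed) = 3753 − 4080 = −327 kJ
For 3× the reaction as written: 3 × (−327) = −981 kJ

ΔH = −981 kJ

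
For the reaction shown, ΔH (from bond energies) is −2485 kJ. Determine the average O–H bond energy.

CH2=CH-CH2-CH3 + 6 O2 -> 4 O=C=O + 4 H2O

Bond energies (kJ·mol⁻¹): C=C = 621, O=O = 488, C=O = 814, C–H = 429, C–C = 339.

Let D be the O–H bond energy.
Σ(broken) = 2×339 + 8×429 + 1×621 + 6×488 = 7659
Σ(formed) = 8×814 + 8×D = 6512 + 8D
ΔH = Σ(broken) − Σ(formed) = (7659) − (6512 + 8D) = +1147 − 8D
Setting this equal to −2485 kJ gives 8D = 3632, so D = 454 kJ/mol.

D(O–H) ≈ 454 kJ/mol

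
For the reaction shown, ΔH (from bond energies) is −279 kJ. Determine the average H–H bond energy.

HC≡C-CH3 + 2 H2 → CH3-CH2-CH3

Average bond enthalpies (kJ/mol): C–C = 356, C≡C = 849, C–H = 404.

D(H–H) ≈ 422 kJ/mol

Let D be the H–H bond energy.
Σ(broken) = 1×849 + 1×356 + 4×404 + 2×D = 2821 + 2D
Σ(formed) = 2×356 + 8×404 = 3944
ΔH = Σ(broken) − Σ(formed) = (2821 + 2D) − (3944) = −1123 + 2D
Setting this equal to −279 kJ gives 2D = 844, so D = 422 kJ/mol.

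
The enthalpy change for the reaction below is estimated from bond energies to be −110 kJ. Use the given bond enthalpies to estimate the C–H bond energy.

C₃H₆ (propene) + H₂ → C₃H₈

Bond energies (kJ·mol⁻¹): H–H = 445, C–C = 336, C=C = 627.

D(C–H) ≈ 423 kJ/mol

Let D be the C–H bond energy.
Σ(broken) = 1×336 + 6×D + 1×627 + 1×445 = 1408 + 6D
Σ(formed) = 2×336 + 8×D = 672 + 8D
ΔH = Σ(broken) − Σ(formed) = (1408 + 6D) − (672 + 8D) = +736 − 2D
Setting this equal to −110 kJ gives 2D = 846, so D = 423 kJ/mol.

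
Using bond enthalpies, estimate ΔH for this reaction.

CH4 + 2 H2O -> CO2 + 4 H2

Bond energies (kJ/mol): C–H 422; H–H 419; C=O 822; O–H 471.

ΔH ≈ +252 kJ

Bonds broken (reactants):
  C–H: 4 × 422 = 1688
  O–H: 4 × 471 = 1884
  Σ(broken) = 3572 kJ
Bonds formed (products):
  C=O: 2 × 822 = 1644
  H–H: 4 × 419 = 1676
  Σ(formed) = 3320 kJ
ΔH = Σ(broken) − Σ(formed) = 3572 − 3320 = +252 kJ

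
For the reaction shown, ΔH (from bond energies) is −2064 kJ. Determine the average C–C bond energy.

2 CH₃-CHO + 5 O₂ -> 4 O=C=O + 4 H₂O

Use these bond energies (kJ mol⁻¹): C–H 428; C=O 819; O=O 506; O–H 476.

D(C–C) ≈ 352 kJ/mol

Let D be the C–C bond energy.
Σ(broken) = 2×D + 8×428 + 2×819 + 5×506 = 7592 + 2D
Σ(formed) = 8×819 + 8×476 = 10360
ΔH = Σ(broken) − Σ(formed) = (7592 + 2D) − (10360) = −2768 + 2D
Setting this equal to −2064 kJ gives 2D = 704, so D = 352 kJ/mol.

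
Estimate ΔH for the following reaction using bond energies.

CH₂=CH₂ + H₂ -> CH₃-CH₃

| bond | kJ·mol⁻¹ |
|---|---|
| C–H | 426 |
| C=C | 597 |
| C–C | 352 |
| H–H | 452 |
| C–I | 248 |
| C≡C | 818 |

ΔH ≈ −155 kJ

Bonds broken (reactants):
  C–H: 4 × 426 = 1704
  C=C: 1 × 597 = 597
  H–H: 1 × 452 = 452
  Σ(broken) = 2753 kJ
Bonds formed (products):
  C–C: 1 × 352 = 352
  C–H: 6 × 426 = 2556
  Σ(formed) = 2908 kJ
ΔH = Σ(broken) − Σ(formed) = 2753 − 2908 = −155 kJ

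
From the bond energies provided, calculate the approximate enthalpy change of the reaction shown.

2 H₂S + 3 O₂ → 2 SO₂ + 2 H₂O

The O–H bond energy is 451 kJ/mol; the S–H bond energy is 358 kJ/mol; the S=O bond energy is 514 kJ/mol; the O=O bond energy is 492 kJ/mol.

ΔH ≈ −952 kJ

Bonds broken (reactants):
  O=O: 3 × 492 = 1476
  S–H: 4 × 358 = 1432
  Σ(broken) = 2908 kJ
Bonds formed (products):
  O–H: 4 × 451 = 1804
  S=O: 4 × 514 = 2056
  Σ(formed) = 3860 kJ
ΔH = Σ(broken) − Σ(formed) = 2908 − 3860 = −952 kJ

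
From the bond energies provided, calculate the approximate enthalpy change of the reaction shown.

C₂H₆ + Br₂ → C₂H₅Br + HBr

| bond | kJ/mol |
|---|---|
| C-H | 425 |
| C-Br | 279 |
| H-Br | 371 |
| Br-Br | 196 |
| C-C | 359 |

ΔH ≈ −29 kJ

Bonds broken (reactants):
  Br-Br: 1 × 196 = 196
  C-C: 1 × 359 = 359
  C-H: 6 × 425 = 2550
  Σ(broken) = 3105 kJ
Bonds formed (products):
  C-Br: 1 × 279 = 279
  C-C: 1 × 359 = 359
  C-H: 5 × 425 = 2125
  H-Br: 1 × 371 = 371
  Σ(formed) = 3134 kJ
ΔH = Σ(broken) − Σ(formed) = 3105 − 3134 = −29 kJ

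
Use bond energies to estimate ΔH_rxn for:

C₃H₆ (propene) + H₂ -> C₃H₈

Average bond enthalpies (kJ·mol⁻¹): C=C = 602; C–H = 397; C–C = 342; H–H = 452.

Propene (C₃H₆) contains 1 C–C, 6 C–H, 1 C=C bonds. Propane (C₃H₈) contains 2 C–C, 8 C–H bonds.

ΔH ≈ −82 kJ

Bonds broken (reactants):
  C–C: 1 × 342 = 342
  C–H: 6 × 397 = 2382
  C=C: 1 × 602 = 602
  H–H: 1 × 452 = 452
  Σ(broken) = 3778 kJ
Bonds formed (products):
  C–C: 2 × 342 = 684
  C–H: 8 × 397 = 3176
  Σ(formed) = 3860 kJ
ΔH = Σ(broken) − Σ(formed) = 3778 − 3860 = −82 kJ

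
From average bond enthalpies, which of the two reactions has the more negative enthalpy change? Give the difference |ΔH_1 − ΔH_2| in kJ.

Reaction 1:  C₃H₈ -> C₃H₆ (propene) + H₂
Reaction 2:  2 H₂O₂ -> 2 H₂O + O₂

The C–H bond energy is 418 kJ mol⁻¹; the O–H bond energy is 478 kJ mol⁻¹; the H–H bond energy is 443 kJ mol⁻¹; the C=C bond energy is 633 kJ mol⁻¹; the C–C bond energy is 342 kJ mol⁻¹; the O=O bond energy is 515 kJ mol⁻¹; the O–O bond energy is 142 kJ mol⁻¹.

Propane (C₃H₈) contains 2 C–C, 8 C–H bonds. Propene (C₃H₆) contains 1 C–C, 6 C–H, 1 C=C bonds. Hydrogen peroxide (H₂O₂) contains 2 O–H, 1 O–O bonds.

Reaction 2, by 333 kJ

Reaction 1:
  Bonds broken (reactants):
    C–C: 2 × 342 = 684
    C–H: 8 × 418 = 3344
    Σ(broken) = 4028 kJ
  Bonds formed (products):
    C–C: 1 × 342 = 342
    C–H: 6 × 418 = 2508
    C=C: 1 × 633 = 633
    H–H: 1 × 443 = 443
    Σ(formed) = 3926 kJ
  ΔH_1 = 4028 − 3926 = +102 kJ
Reaction 2:
  Bonds broken (reactants):
    O–H: 4 × 478 = 1912
    O–O: 2 × 142 = 284
    Σ(broken) = 2196 kJ
  Bonds formed (products):
    O–H: 4 × 478 = 1912
    O=O: 1 × 515 = 515
    Σ(formed) = 2427 kJ
  ΔH_2 = 2196 − 2427 = −231 kJ
ΔH_1 − ΔH_2 = +333 kJ, so reaction 2 has the more negative ΔH; |ΔH_1 − ΔH_2| = 333 kJ.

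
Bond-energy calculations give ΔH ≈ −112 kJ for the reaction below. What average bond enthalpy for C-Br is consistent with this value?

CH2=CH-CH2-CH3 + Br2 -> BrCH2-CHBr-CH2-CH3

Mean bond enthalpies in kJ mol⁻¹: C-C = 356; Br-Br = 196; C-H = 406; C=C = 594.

Let D be the C-Br bond energy.
Σ(broken) = 1×196 + 2×356 + 8×406 + 1×594 = 4750
Σ(formed) = 2×D + 3×356 + 8×406 = 4316 + 2D
ΔH = Σ(broken) − Σ(formed) = (4750) − (4316 + 2D) = +434 − 2D
Setting this equal to −112 kJ gives 2D = 546, so D = 273 kJ/mol.

D(C-Br) ≈ 273 kJ/mol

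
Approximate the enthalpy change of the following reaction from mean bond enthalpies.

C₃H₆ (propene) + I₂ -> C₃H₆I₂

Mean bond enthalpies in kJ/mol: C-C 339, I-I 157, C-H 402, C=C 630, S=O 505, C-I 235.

ΔH ≈ −22 kJ

Bonds broken (reactants):
  C-C: 1 × 339 = 339
  C-H: 6 × 402 = 2412
  C=C: 1 × 630 = 630
  I-I: 1 × 157 = 157
  Σ(broken) = 3538 kJ
Bonds formed (products):
  C-C: 2 × 339 = 678
  C-H: 6 × 402 = 2412
  C-I: 2 × 235 = 470
  Σ(formed) = 3560 kJ
ΔH = Σ(broken) − Σ(formed) = 3538 − 3560 = −22 kJ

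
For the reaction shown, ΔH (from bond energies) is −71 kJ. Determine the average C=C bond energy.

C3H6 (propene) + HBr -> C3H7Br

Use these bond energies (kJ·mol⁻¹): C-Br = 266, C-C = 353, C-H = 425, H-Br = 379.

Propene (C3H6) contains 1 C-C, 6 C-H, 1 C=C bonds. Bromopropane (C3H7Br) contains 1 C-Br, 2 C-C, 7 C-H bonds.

D(C=C) ≈ 594 kJ/mol

Let D be the C=C bond energy.
Σ(broken) = 1×353 + 6×425 + 1×D + 1×379 = 3282 + D
Σ(formed) = 1×266 + 2×353 + 7×425 = 3947
ΔH = Σ(broken) − Σ(formed) = (3282 + D) − (3947) = −665 + D
Setting this equal to −71 kJ gives D = 594 kJ/mol.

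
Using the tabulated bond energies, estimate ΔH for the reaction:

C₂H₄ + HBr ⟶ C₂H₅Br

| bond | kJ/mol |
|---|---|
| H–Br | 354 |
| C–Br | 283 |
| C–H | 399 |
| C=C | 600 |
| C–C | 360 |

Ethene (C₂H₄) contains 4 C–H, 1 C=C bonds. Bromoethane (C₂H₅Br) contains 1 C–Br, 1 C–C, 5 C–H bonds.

ΔH ≈ −88 kJ

Bonds broken (reactants):
  C–H: 4 × 399 = 1596
  C=C: 1 × 600 = 600
  H–Br: 1 × 354 = 354
  Σ(broken) = 2550 kJ
Bonds formed (products):
  C–Br: 1 × 283 = 283
  C–C: 1 × 360 = 360
  C–H: 5 × 399 = 1995
  Σ(formed) = 2638 kJ
ΔH = Σ(broken) − Σ(formed) = 2550 − 2638 = −88 kJ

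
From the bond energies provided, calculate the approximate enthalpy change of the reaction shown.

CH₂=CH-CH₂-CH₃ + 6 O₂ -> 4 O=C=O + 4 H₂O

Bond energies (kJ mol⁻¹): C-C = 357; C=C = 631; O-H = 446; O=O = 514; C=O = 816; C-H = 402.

Bonds broken (reactants):
  C-C: 2 × 357 = 714
  C-H: 8 × 402 = 3216
  C=C: 1 × 631 = 631
  O=O: 6 × 514 = 3084
  Σ(broken) = 7645 kJ
Bonds formed (products):
  C=O: 8 × 816 = 6528
  O-H: 8 × 446 = 3568
  Σ(formed) = 10096 kJ
ΔH = Σ(broken) − Σ(formed) = 7645 − 10096 = −2451 kJ

ΔH ≈ −2451 kJ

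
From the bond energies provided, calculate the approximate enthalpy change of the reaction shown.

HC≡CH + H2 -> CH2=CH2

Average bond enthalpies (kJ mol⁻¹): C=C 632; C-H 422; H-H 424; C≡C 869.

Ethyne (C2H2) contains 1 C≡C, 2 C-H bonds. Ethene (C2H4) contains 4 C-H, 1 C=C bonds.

ΔH ≈ −183 kJ

Bonds broken (reactants):
  C≡C: 1 × 869 = 869
  C-H: 2 × 422 = 844
  H-H: 1 × 424 = 424
  Σ(broken) = 2137 kJ
Bonds formed (products):
  C-H: 4 × 422 = 1688
  C=C: 1 × 632 = 632
  Σ(formed) = 2320 kJ
ΔH = Σ(broken) − Σ(formed) = 2137 − 2320 = −183 kJ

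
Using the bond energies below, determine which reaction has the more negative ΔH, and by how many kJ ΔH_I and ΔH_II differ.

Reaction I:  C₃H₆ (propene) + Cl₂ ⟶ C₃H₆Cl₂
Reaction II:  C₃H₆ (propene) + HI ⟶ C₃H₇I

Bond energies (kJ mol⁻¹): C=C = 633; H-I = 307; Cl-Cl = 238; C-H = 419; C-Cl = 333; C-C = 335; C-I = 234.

Reaction I:
  Bonds broken (reactants):
    C-C: 1 × 335 = 335
    C-H: 6 × 419 = 2514
    C=C: 1 × 633 = 633
    Cl-Cl: 1 × 238 = 238
    Σ(broken) = 3720 kJ
  Bonds formed (products):
    C-C: 2 × 335 = 670
    C-Cl: 2 × 333 = 666
    C-H: 6 × 419 = 2514
    Σ(formed) = 3850 kJ
  ΔH_I = 3720 − 3850 = −130 kJ
Reaction II:
  Bonds broken (reactants):
    C-C: 1 × 335 = 335
    C-H: 6 × 419 = 2514
    C=C: 1 × 633 = 633
    H-I: 1 × 307 = 307
    Σ(broken) = 3789 kJ
  Bonds formed (products):
    C-C: 2 × 335 = 670
    C-H: 7 × 419 = 2933
    C-I: 1 × 234 = 234
    Σ(formed) = 3837 kJ
  ΔH_II = 3789 − 3837 = −48 kJ
ΔH_I − ΔH_II = −82 kJ, so reaction I has the more negative ΔH; |ΔH_I − ΔH_II| = 82 kJ.

Reaction I, by 82 kJ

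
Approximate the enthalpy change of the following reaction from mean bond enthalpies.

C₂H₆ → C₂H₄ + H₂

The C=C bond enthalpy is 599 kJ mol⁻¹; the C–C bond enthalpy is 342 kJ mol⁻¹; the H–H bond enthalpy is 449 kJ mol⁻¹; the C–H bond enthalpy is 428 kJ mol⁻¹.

Bonds broken (reactants):
  C–C: 1 × 342 = 342
  C–H: 6 × 428 = 2568
  Σ(broken) = 2910 kJ
Bonds formed (products):
  C–H: 4 × 428 = 1712
  C=C: 1 × 599 = 599
  H–H: 1 × 449 = 449
  Σ(formed) = 2760 kJ
ΔH = Σ(broken) − Σ(formed) = 2910 − 2760 = +150 kJ

ΔH ≈ +150 kJ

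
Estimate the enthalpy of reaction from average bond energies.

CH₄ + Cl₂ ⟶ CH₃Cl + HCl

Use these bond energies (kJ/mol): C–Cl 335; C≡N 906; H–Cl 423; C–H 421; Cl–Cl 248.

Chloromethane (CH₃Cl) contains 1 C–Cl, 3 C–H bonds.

Bonds broken (reactants):
  C–H: 4 × 421 = 1684
  Cl–Cl: 1 × 248 = 248
  Σ(broken) = 1932 kJ
Bonds formed (products):
  C–Cl: 1 × 335 = 335
  C–H: 3 × 421 = 1263
  H–Cl: 1 × 423 = 423
  Σ(formed) = 2021 kJ
ΔH = Σ(broken) − Σ(formed) = 1932 − 2021 = −89 kJ

ΔH ≈ −89 kJ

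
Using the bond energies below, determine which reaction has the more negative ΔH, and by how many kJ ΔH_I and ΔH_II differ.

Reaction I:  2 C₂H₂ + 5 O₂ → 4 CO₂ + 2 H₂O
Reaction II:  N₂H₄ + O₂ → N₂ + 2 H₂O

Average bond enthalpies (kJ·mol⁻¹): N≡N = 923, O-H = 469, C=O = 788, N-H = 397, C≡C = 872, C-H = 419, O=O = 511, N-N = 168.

Reaction I:
  Bonds broken (reactants):
    C≡C: 2 × 872 = 1744
    C-H: 4 × 419 = 1676
    O=O: 5 × 511 = 2555
    Σ(broken) = 5975 kJ
  Bonds formed (products):
    C=O: 8 × 788 = 6304
    O-H: 4 × 469 = 1876
    Σ(formed) = 8180 kJ
  ΔH_I = 5975 − 8180 = −2205 kJ
Reaction II:
  Bonds broken (reactants):
    N-H: 4 × 397 = 1588
    N-N: 1 × 168 = 168
    O=O: 1 × 511 = 511
    Σ(broken) = 2267 kJ
  Bonds formed (products):
    N≡N: 1 × 923 = 923
    O-H: 4 × 469 = 1876
    Σ(formed) = 2799 kJ
  ΔH_II = 2267 − 2799 = −532 kJ
ΔH_I − ΔH_II = −1673 kJ, so reaction I has the more negative ΔH; |ΔH_I − ΔH_II| = 1673 kJ.

Reaction I, by 1673 kJ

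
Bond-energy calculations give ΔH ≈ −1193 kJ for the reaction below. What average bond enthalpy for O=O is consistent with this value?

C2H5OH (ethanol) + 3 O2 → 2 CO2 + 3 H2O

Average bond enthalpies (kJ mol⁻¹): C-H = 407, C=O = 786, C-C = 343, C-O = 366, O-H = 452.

Let D be the O=O bond energy.
Σ(broken) = 1×343 + 5×407 + 1×366 + 1×452 + 3×D = 3196 + 3D
Σ(formed) = 4×786 + 6×452 = 5856
ΔH = Σ(broken) − Σ(formed) = (3196 + 3D) − (5856) = −2660 + 3D
Setting this equal to −1193 kJ gives 3D = 1467, so D = 489 kJ/mol.

D(O=O) ≈ 489 kJ/mol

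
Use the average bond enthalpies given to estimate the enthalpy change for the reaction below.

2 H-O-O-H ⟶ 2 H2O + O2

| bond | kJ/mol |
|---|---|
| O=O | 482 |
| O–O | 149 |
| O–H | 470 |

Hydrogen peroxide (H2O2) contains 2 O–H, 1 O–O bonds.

ΔH ≈ −184 kJ

Bonds broken (reactants):
  O–H: 4 × 470 = 1880
  O–O: 2 × 149 = 298
  Σ(broken) = 2178 kJ
Bonds formed (products):
  O–H: 4 × 470 = 1880
  O=O: 1 × 482 = 482
  Σ(formed) = 2362 kJ
ΔH = Σ(broken) − Σ(formed) = 2178 − 2362 = −184 kJ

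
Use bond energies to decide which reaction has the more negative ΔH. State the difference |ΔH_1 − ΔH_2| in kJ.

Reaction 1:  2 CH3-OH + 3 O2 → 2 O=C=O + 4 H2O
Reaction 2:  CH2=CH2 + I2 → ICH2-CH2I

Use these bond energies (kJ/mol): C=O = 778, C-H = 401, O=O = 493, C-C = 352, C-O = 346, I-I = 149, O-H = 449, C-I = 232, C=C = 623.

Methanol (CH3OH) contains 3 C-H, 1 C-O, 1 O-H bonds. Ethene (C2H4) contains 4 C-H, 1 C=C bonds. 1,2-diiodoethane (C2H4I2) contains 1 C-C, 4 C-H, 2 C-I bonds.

Reaction 1, by 1185 kJ

Reaction 1:
  Bonds broken (reactants):
    C-H: 6 × 401 = 2406
    C-O: 2 × 346 = 692
    O-H: 2 × 449 = 898
    O=O: 3 × 493 = 1479
    Σ(broken) = 5475 kJ
  Bonds formed (products):
    C=O: 4 × 778 = 3112
    O-H: 8 × 449 = 3592
    Σ(formed) = 6704 kJ
  ΔH_1 = 5475 − 6704 = −1229 kJ
Reaction 2:
  Bonds broken (reactants):
    C-H: 4 × 401 = 1604
    C=C: 1 × 623 = 623
    I-I: 1 × 149 = 149
    Σ(broken) = 2376 kJ
  Bonds formed (products):
    C-C: 1 × 352 = 352
    C-H: 4 × 401 = 1604
    C-I: 2 × 232 = 464
    Σ(formed) = 2420 kJ
  ΔH_2 = 2376 − 2420 = −44 kJ
ΔH_1 − ΔH_2 = −1185 kJ, so reaction 1 has the more negative ΔH; |ΔH_1 − ΔH_2| = 1185 kJ.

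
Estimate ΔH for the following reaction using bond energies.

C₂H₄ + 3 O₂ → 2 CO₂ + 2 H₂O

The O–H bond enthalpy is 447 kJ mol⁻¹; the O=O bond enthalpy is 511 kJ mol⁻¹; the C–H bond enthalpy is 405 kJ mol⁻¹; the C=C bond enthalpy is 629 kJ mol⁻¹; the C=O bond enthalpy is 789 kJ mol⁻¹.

ΔH ≈ −1162 kJ

Bonds broken (reactants):
  C–H: 4 × 405 = 1620
  C=C: 1 × 629 = 629
  O=O: 3 × 511 = 1533
  Σ(broken) = 3782 kJ
Bonds formed (products):
  C=O: 4 × 789 = 3156
  O–H: 4 × 447 = 1788
  Σ(formed) = 4944 kJ
ΔH = Σ(broken) − Σ(formed) = 3782 − 4944 = −1162 kJ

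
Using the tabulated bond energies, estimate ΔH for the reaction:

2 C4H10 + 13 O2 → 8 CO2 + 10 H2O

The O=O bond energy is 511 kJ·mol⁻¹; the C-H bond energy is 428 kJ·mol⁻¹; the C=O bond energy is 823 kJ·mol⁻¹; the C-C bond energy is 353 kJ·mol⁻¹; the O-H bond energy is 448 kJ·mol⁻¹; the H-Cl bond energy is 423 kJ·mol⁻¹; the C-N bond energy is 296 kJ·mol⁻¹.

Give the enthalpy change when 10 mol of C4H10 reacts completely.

Bonds broken (reactants):
  C-C: 6 × 353 = 2118
  C-H: 20 × 428 = 8560
  O=O: 13 × 511 = 6643
  Σ(broken) = 17321 kJ
Bonds formed (products):
  C=O: 16 × 823 = 13168
  O-H: 20 × 448 = 8960
  Σ(formed) = 22128 kJ
ΔH = Σ(broken) − Σ(formed) = 17321 − 22128 = −4807 kJ
For 5× the reaction as written: 5 × (−4807) = −24035 kJ

ΔH = −24035 kJ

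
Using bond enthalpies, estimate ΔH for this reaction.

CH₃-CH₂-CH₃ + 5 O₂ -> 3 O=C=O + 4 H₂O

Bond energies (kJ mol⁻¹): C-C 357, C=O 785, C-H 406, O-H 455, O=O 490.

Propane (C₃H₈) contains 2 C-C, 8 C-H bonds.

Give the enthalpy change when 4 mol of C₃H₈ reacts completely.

ΔH = −7752 kJ

Bonds broken (reactants):
  C-C: 2 × 357 = 714
  C-H: 8 × 406 = 3248
  O=O: 5 × 490 = 2450
  Σ(broken) = 6412 kJ
Bonds formed (products):
  C=O: 6 × 785 = 4710
  O-H: 8 × 455 = 3640
  Σ(formed) = 8350 kJ
ΔH = Σ(broken) − Σ(formed) = 6412 − 8350 = −1938 kJ
For 4× the reaction as written: 4 × (−1938) = −7752 kJ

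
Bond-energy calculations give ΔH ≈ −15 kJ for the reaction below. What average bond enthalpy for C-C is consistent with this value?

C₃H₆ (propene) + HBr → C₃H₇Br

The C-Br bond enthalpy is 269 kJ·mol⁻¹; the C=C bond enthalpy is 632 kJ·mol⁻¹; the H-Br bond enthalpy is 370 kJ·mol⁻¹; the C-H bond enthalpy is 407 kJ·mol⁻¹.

D(C-C) ≈ 341 kJ/mol

Let D be the C-C bond energy.
Σ(broken) = 1×D + 6×407 + 1×632 + 1×370 = 3444 + D
Σ(formed) = 1×269 + 2×D + 7×407 = 3118 + 2D
ΔH = Σ(broken) − Σ(formed) = (3444 + D) − (3118 + 2D) = +326 − D
Setting this equal to −15 kJ gives D = 341 kJ/mol.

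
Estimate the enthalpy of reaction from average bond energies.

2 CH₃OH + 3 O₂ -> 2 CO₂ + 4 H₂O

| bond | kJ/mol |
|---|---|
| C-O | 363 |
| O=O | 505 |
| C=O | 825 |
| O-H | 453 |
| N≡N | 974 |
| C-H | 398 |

Bonds broken (reactants):
  C-H: 6 × 398 = 2388
  C-O: 2 × 363 = 726
  O-H: 2 × 453 = 906
  O=O: 3 × 505 = 1515
  Σ(broken) = 5535 kJ
Bonds formed (products):
  C=O: 4 × 825 = 3300
  O-H: 8 × 453 = 3624
  Σ(formed) = 6924 kJ
ΔH = Σ(broken) − Σ(formed) = 5535 − 6924 = −1389 kJ

ΔH ≈ −1389 kJ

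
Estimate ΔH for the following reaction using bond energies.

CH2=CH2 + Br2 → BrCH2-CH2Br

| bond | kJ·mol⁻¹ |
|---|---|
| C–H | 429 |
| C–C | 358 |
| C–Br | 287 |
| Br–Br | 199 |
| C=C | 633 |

Bonds broken (reactants):
  Br–Br: 1 × 199 = 199
  C–H: 4 × 429 = 1716
  C=C: 1 × 633 = 633
  Σ(broken) = 2548 kJ
Bonds formed (products):
  C–Br: 2 × 287 = 574
  C–C: 1 × 358 = 358
  C–H: 4 × 429 = 1716
  Σ(formed) = 2648 kJ
ΔH = Σ(broken) − Σ(formed) = 2548 − 2648 = −100 kJ

ΔH ≈ −100 kJ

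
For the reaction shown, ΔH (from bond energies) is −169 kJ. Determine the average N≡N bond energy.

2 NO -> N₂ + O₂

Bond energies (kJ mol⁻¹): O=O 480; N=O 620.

D(N≡N) ≈ 929 kJ/mol

Let D be the N≡N bond energy.
Σ(broken) = 2×620 = 1240
Σ(formed) = 1×D + 1×480 = 480 + D
ΔH = Σ(broken) − Σ(formed) = (1240) − (480 + D) = +760 − D
Setting this equal to −169 kJ gives D = 929 kJ/mol.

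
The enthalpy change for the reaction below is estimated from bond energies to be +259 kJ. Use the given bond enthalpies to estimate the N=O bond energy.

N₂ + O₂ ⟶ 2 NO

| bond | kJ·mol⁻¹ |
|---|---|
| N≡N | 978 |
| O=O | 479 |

Let D be the N=O bond energy.
Σ(broken) = 1×978 + 1×479 = 1457
Σ(formed) = 2×D = 2D
ΔH = Σ(broken) − Σ(formed) = (1457) − (2D) = +1457 − 2D
Setting this equal to +259 kJ gives 2D = 1198, so D = 599 kJ/mol.

D(N=O) ≈ 599 kJ/mol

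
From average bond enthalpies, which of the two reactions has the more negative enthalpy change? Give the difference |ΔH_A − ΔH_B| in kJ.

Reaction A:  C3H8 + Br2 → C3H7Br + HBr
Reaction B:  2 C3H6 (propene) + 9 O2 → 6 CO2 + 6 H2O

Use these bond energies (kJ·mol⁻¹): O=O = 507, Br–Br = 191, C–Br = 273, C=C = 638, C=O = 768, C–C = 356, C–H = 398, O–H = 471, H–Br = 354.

Reaction A:
  Bonds broken (reactants):
    Br–Br: 1 × 191 = 191
    C–C: 2 × 356 = 712
    C–H: 8 × 398 = 3184
    Σ(broken) = 4087 kJ
  Bonds formed (products):
    C–Br: 1 × 273 = 273
    C–C: 2 × 356 = 712
    C–H: 7 × 398 = 2786
    H–Br: 1 × 354 = 354
    Σ(formed) = 4125 kJ
  ΔH_A = 4087 − 4125 = −38 kJ
Reaction B:
  Bonds broken (reactants):
    C–C: 2 × 356 = 712
    C–H: 12 × 398 = 4776
    C=C: 2 × 638 = 1276
    O=O: 9 × 507 = 4563
    Σ(broken) = 11327 kJ
  Bonds formed (products):
    C=O: 12 × 768 = 9216
    O–H: 12 × 471 = 5652
    Σ(formed) = 14868 kJ
  ΔH_B = 11327 − 14868 = −3541 kJ
ΔH_A − ΔH_B = +3503 kJ, so reaction B has the more negative ΔH; |ΔH_A − ΔH_B| = 3503 kJ.

Reaction B, by 3503 kJ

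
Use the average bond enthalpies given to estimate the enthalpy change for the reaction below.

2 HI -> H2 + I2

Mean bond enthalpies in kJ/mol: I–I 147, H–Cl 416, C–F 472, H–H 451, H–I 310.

Bonds broken (reactants):
  H–I: 2 × 310 = 620
  Σ(broken) = 620 kJ
Bonds formed (products):
  H–H: 1 × 451 = 451
  I–I: 1 × 147 = 147
  Σ(formed) = 598 kJ
ΔH = Σ(broken) − Σ(formed) = 620 − 598 = +22 kJ

ΔH ≈ +22 kJ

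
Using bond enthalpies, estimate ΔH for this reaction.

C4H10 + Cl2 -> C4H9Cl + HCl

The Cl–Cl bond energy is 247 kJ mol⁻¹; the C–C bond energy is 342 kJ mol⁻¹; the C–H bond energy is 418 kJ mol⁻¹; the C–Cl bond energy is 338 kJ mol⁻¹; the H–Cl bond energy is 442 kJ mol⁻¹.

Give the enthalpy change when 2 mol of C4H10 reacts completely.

ΔH = −230 kJ

Bonds broken (reactants):
  C–C: 3 × 342 = 1026
  C–H: 10 × 418 = 4180
  Cl–Cl: 1 × 247 = 247
  Σ(broken) = 5453 kJ
Bonds formed (products):
  C–C: 3 × 342 = 1026
  C–Cl: 1 × 338 = 338
  C–H: 9 × 418 = 3762
  H–Cl: 1 × 442 = 442
  Σ(formed) = 5568 kJ
ΔH = Σ(broken) − Σ(formed) = 5453 − 5568 = −115 kJ
For 2× the reaction as written: 2 × (−115) = −230 kJ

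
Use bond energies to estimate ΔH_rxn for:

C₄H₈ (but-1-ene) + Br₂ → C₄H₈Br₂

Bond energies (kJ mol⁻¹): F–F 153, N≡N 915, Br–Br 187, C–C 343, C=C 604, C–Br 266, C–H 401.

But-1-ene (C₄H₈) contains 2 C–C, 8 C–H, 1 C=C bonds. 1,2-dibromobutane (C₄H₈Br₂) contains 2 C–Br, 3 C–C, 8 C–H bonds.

ΔH ≈ −84 kJ

Bonds broken (reactants):
  Br–Br: 1 × 187 = 187
  C–C: 2 × 343 = 686
  C–H: 8 × 401 = 3208
  C=C: 1 × 604 = 604
  Σ(broken) = 4685 kJ
Bonds formed (products):
  C–Br: 2 × 266 = 532
  C–C: 3 × 343 = 1029
  C–H: 8 × 401 = 3208
  Σ(formed) = 4769 kJ
ΔH = Σ(broken) − Σ(formed) = 4685 − 4769 = −84 kJ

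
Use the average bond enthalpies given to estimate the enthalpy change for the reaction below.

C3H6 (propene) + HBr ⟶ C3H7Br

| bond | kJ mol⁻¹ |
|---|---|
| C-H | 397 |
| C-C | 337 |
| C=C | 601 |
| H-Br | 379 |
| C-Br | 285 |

Bonds broken (reactants):
  C-C: 1 × 337 = 337
  C-H: 6 × 397 = 2382
  C=C: 1 × 601 = 601
  H-Br: 1 × 379 = 379
  Σ(broken) = 3699 kJ
Bonds formed (products):
  C-Br: 1 × 285 = 285
  C-C: 2 × 337 = 674
  C-H: 7 × 397 = 2779
  Σ(formed) = 3738 kJ
ΔH = Σ(broken) − Σ(formed) = 3699 − 3738 = −39 kJ

ΔH ≈ −39 kJ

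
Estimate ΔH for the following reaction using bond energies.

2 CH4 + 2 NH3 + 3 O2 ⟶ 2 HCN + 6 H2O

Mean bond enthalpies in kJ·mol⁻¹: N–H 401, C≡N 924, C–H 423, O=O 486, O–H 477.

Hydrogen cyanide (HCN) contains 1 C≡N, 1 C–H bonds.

Bonds broken (reactants):
  C–H: 8 × 423 = 3384
  N–H: 6 × 401 = 2406
  O=O: 3 × 486 = 1458
  Σ(broken) = 7248 kJ
Bonds formed (products):
  C≡N: 2 × 924 = 1848
  C–H: 2 × 423 = 846
  O–H: 12 × 477 = 5724
  Σ(formed) = 8418 kJ
ΔH = Σ(broken) − Σ(formed) = 7248 − 8418 = −1170 kJ

ΔH ≈ −1170 kJ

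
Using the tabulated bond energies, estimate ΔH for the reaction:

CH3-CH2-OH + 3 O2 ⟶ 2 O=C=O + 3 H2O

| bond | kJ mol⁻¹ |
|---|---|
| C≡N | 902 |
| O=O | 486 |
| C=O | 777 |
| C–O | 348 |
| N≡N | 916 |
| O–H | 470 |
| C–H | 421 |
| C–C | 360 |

ΔH ≈ −1187 kJ

Bonds broken (reactants):
  C–C: 1 × 360 = 360
  C–H: 5 × 421 = 2105
  C–O: 1 × 348 = 348
  O–H: 1 × 470 = 470
  O=O: 3 × 486 = 1458
  Σ(broken) = 4741 kJ
Bonds formed (products):
  C=O: 4 × 777 = 3108
  O–H: 6 × 470 = 2820
  Σ(formed) = 5928 kJ
ΔH = Σ(broken) − Σ(formed) = 4741 − 5928 = −1187 kJ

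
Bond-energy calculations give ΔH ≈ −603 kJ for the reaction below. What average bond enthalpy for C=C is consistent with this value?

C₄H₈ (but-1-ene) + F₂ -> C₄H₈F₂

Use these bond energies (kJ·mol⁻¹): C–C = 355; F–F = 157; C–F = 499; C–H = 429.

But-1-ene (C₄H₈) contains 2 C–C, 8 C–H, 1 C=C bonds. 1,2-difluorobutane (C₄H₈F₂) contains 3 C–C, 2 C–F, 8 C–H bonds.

Let D be the C=C bond energy.
Σ(broken) = 2×355 + 8×429 + 1×D + 1×157 = 4299 + D
Σ(formed) = 3×355 + 2×499 + 8×429 = 5495
ΔH = Σ(broken) − Σ(formed) = (4299 + D) − (5495) = −1196 + D
Setting this equal to −603 kJ gives D = 593 kJ/mol.

D(C=C) ≈ 593 kJ/mol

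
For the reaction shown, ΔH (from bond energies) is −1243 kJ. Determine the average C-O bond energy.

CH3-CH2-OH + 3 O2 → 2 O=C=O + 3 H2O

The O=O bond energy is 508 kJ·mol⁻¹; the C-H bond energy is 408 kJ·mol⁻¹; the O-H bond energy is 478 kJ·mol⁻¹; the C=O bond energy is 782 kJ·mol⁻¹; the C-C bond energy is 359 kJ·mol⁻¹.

Let D be the C-O bond energy.
Σ(broken) = 1×359 + 5×408 + 1×D + 1×478 + 3×508 = 4401 + D
Σ(formed) = 4×782 + 6×478 = 5996
ΔH = Σ(broken) − Σ(formed) = (4401 + D) − (5996) = −1595 + D
Setting this equal to −1243 kJ gives D = 352 kJ/mol.

D(C-O) ≈ 352 kJ/mol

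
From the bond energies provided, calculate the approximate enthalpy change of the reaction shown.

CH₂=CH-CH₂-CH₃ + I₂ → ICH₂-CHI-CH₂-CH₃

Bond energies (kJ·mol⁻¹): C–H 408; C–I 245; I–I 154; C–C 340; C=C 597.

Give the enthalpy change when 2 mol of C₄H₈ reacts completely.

ΔH = −158 kJ

Bonds broken (reactants):
  C–C: 2 × 340 = 680
  C–H: 8 × 408 = 3264
  C=C: 1 × 597 = 597
  I–I: 1 × 154 = 154
  Σ(broken) = 4695 kJ
Bonds formed (products):
  C–C: 3 × 340 = 1020
  C–H: 8 × 408 = 3264
  C–I: 2 × 245 = 490
  Σ(formed) = 4774 kJ
ΔH = Σ(broken) − Σ(formed) = 4695 − 4774 = −79 kJ
For 2× the reaction as written: 2 × (−79) = −158 kJ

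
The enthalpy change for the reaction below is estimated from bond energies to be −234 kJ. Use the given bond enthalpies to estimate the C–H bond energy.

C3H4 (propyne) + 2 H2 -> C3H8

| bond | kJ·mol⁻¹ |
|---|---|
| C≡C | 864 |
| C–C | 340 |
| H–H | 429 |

D(C–H) ≈ 404 kJ/mol

Let D be the C–H bond energy.
Σ(broken) = 1×864 + 1×340 + 4×D + 2×429 = 2062 + 4D
Σ(formed) = 2×340 + 8×D = 680 + 8D
ΔH = Σ(broken) − Σ(formed) = (2062 + 4D) − (680 + 8D) = +1382 − 4D
Setting this equal to −234 kJ gives 4D = 1616, so D = 404 kJ/mol.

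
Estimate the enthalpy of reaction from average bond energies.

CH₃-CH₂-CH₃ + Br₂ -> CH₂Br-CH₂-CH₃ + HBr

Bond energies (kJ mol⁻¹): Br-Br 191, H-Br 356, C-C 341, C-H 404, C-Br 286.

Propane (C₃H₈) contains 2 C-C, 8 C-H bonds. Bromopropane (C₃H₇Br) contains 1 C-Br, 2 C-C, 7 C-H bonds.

Bonds broken (reactants):
  Br-Br: 1 × 191 = 191
  C-C: 2 × 341 = 682
  C-H: 8 × 404 = 3232
  Σ(broken) = 4105 kJ
Bonds formed (products):
  C-Br: 1 × 286 = 286
  C-C: 2 × 341 = 682
  C-H: 7 × 404 = 2828
  H-Br: 1 × 356 = 356
  Σ(formed) = 4152 kJ
ΔH = Σ(broken) − Σ(formed) = 4105 − 4152 = −47 kJ

ΔH ≈ −47 kJ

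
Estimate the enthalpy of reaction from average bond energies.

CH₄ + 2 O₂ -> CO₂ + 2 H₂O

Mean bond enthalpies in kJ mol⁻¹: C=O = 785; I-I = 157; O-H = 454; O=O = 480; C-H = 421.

ΔH ≈ −742 kJ

Bonds broken (reactants):
  C-H: 4 × 421 = 1684
  O=O: 2 × 480 = 960
  Σ(broken) = 2644 kJ
Bonds formed (products):
  C=O: 2 × 785 = 1570
  O-H: 4 × 454 = 1816
  Σ(formed) = 3386 kJ
ΔH = Σ(broken) − Σ(formed) = 2644 − 3386 = −742 kJ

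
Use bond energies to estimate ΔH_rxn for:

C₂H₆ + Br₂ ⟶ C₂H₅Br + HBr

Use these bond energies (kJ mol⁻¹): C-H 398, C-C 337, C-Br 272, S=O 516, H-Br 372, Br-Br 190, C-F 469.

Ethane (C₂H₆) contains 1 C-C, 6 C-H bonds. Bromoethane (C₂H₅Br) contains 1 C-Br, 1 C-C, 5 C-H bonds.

ΔH ≈ −56 kJ

Bonds broken (reactants):
  Br-Br: 1 × 190 = 190
  C-C: 1 × 337 = 337
  C-H: 6 × 398 = 2388
  Σ(broken) = 2915 kJ
Bonds formed (products):
  C-Br: 1 × 272 = 272
  C-C: 1 × 337 = 337
  C-H: 5 × 398 = 1990
  H-Br: 1 × 372 = 372
  Σ(formed) = 2971 kJ
ΔH = Σ(broken) − Σ(formed) = 2915 − 2971 = −56 kJ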